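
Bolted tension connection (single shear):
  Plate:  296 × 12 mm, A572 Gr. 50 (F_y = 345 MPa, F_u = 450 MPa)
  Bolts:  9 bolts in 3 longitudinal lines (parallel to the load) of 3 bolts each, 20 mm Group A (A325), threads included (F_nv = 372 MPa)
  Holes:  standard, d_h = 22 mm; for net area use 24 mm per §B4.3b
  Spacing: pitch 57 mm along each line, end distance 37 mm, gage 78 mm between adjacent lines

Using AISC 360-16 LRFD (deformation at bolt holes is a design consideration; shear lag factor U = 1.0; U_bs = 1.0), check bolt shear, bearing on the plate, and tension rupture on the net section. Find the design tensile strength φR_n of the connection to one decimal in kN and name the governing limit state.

Bolt shear: A_b = π(20)²/4 = 314.16 mm². φR_n = 0.75 × 372 × 314.16 × 9 × 1 = 788.9 kN.
Bearing (12 mm plate, F_u = 450 MPa): end bolts L_c = 37 − 22/2 = 26, R_n = min(1.2×26×12×450, 2.4×20×12×450) = 168.48 kN/bolt; interior L_c = 57 − 22 = 35, R_n = 226.8 kN/bolt. φR_n = 0.75 × (3×168.48 + 6×226.8) = 1399.7 kN.
Tension rupture (net): A_n = (296 − 3×24)×12 = 2688 mm² (U = 1.0, A_e = A_n). φR_n = 0.75 × 450 × 2688 = 907.2 kN.
Governing: min(788.9, 1399.7, 907.2) = 788.9 kN → bolt shear.

788.9 kN (bolt shear governs)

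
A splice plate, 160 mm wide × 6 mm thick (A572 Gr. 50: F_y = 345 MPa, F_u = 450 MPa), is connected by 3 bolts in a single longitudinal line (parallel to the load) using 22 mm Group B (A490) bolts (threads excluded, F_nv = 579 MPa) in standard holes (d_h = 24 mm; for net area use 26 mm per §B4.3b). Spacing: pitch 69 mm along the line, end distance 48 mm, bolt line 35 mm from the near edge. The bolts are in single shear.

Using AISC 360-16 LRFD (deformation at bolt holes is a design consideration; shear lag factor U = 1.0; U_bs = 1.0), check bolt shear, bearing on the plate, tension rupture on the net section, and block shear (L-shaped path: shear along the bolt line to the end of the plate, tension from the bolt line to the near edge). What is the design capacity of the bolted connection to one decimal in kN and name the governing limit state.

191.6 kN (block shear governs)

Bolt shear: A_b = π(22)²/4 = 380.13 mm². φR_n = 0.75 × 579 × 380.13 × 3 × 1 = 495.2 kN.
Bearing (6 mm plate, F_u = 450 MPa): end bolts L_c = 48 − 24/2 = 36, R_n = min(1.2×36×6×450, 2.4×22×6×450) = 116.64 kN/bolt; interior L_c = 69 − 24 = 45, R_n = 142.56 kN/bolt. φR_n = 0.75 × (1×116.64 + 2×142.56) = 301.3 kN.
Tension rupture (net): A_n = (160 − 1×26)×6 = 804 mm² (U = 1.0, A_e = A_n). φR_n = 0.75 × 450 × 804 = 271.4 kN.
Block shear: shear path 1×[48+2×69] = 1×186 mm, A_gv = 1116, A_nv = 1×(186 − 2.5×26)×6 = 726 mm²; tension to near edge: (35 − 0.5×26)×6 = 132 mm². R_n = min(0.6×450×726, 0.6×345×1116) + 1.0×450×132 = min(196.02, 231.01) + 59.4 = 255.42 kN. φR_n = 0.75 × 255.42 = 191.6 kN.
Governing: min(495.2, 301.3, 271.4, 191.6) = 191.6 kN → block shear.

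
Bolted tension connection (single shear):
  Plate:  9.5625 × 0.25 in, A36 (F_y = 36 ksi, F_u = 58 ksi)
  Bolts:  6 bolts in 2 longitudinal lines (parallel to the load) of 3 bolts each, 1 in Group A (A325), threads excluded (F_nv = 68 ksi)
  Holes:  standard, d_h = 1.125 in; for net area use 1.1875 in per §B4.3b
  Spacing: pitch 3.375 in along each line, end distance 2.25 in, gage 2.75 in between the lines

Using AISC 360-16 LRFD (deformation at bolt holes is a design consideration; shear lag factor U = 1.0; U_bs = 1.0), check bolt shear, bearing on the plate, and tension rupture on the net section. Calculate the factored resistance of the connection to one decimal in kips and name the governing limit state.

78.2 kips (net-section rupture governs)

Bolt shear: A_b = π(1)²/4 = 0.7854 in². φR_n = 0.75 × 68 × 0.7854 × 6 × 1 = 240.3 kips.
Bearing (0.25 in plate, F_u = 58 ksi): end bolts L_c = 2.25 − 1.125/2 = 1.6875, R_n = min(1.2×1.6875×0.25×58, 2.4×1×0.25×58) = 29.363 kips/bolt; interior L_c = 3.375 − 1.125 = 2.25, R_n = 34.8 kips/bolt. φR_n = 0.75 × (2×29.363 + 4×34.8) = 148.4 kips.
Tension rupture (net): A_n = (9.5625 − 2×1.1875)×0.25 = 1.7969 in² (U = 1.0, A_e = A_n). φR_n = 0.75 × 58 × 1.7969 = 78.2 kips.
Governing: min(240.3, 148.4, 78.2) = 78.2 kips → net-section rupture.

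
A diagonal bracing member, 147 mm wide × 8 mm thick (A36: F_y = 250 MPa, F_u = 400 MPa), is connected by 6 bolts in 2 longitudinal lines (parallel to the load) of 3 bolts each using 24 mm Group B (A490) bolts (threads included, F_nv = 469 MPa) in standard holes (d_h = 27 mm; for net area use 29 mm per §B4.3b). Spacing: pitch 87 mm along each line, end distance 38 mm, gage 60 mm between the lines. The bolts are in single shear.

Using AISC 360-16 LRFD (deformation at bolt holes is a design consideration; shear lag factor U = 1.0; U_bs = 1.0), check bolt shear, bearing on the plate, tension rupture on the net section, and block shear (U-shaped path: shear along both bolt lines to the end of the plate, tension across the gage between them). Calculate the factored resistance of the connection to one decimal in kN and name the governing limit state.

Bolt shear: A_b = π(24)²/4 = 452.39 mm². φR_n = 0.75 × 469 × 452.39 × 6 × 1 = 954.8 kN.
Bearing (8 mm plate, F_u = 400 MPa): end bolts L_c = 38 − 27/2 = 24.5, R_n = min(1.2×24.5×8×400, 2.4×24×8×400) = 94.08 kN/bolt; interior L_c = 87 − 27 = 60, R_n = 184.32 kN/bolt. φR_n = 0.75 × (2×94.08 + 4×184.32) = 694.1 kN.
Tension rupture (net): A_n = (147 − 2×29)×8 = 712 mm² (U = 1.0, A_e = A_n). φR_n = 0.75 × 400 × 712 = 213.6 kN.
Block shear: shear path 2×[38+2×87] = 2×212 mm, A_gv = 3392, A_nv = 2×(212 − 2.5×29)×8 = 2232 mm²; tension across gage: (60 − 1×29)×8 = 248 mm². R_n = min(0.6×400×2232, 0.6×250×3392) + 1.0×400×248 = min(535.68, 508.8) + 99.2 = 608 kN. φR_n = 0.75 × 608 = 456.0 kN.
Governing: min(954.8, 694.1, 213.6, 456.0) = 213.6 kN → net-section rupture.

213.6 kN (net-section rupture governs)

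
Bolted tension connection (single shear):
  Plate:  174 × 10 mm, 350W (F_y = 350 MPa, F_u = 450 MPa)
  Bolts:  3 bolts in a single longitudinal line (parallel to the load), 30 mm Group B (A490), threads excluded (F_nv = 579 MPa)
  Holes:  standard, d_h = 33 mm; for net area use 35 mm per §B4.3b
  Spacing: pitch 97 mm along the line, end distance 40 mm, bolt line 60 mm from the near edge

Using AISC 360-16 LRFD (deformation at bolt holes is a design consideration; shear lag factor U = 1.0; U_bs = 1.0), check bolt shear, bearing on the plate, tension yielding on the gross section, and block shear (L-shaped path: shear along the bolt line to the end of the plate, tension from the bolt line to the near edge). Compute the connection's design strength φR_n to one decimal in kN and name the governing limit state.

Bolt shear: A_b = π(30)²/4 = 706.86 mm². φR_n = 0.75 × 579 × 706.86 × 3 × 1 = 920.9 kN.
Bearing (10 mm plate, F_u = 450 MPa): end bolts L_c = 40 − 33/2 = 23.5, R_n = min(1.2×23.5×10×450, 2.4×30×10×450) = 126.9 kN/bolt; interior L_c = 97 − 33 = 64, R_n = 324 kN/bolt. φR_n = 0.75 × (1×126.9 + 2×324) = 581.2 kN.
Tension yield (gross): A_g = 174×10 = 1740 mm². φR_n = 0.90 × 350 × 1740 = 548.1 kN.
Block shear: shear path 1×[40+2×97] = 1×234 mm, A_gv = 2340, A_nv = 1×(234 − 2.5×35)×10 = 1465 mm²; tension to near edge: (60 − 0.5×35)×10 = 425 mm². R_n = min(0.6×450×1465, 0.6×350×2340) + 1.0×450×425 = min(395.55, 491.4) + 191.25 = 586.8 kN. φR_n = 0.75 × 586.8 = 440.1 kN.
Governing: min(920.9, 581.2, 548.1, 440.1) = 440.1 kN → block shear.

440.1 kN (block shear governs)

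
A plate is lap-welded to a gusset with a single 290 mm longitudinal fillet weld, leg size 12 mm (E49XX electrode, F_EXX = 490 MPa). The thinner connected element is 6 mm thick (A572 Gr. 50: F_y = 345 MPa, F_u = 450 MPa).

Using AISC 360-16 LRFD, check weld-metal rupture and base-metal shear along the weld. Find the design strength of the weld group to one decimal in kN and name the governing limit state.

Weld metal: throat = 0.707×12 = 8.484 mm, L = 290 mm. φR_n = 0.75 × 0.6 × 490 × 8.484 × 290 = 542.5 kN.
Base metal shear (6 mm plate): yield φR_n = 1.0×0.6×345×6×290 = 360.2 kN; rupture φR_n = 0.75×0.6×450×6×290 = 352.4 kN; take 352.4 kN (rupture).
Governing: min(542.5, 352.4) = 352.4 kN → base-metal shear.

352.4 kN (base-metal shear governs)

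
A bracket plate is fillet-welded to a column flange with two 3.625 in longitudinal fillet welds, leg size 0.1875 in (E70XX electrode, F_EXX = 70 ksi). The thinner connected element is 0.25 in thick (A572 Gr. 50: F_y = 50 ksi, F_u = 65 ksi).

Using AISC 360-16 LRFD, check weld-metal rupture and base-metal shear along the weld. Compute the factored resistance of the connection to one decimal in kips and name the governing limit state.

30.3 kips (weld metal governs)

Weld metal: throat = 0.707×0.1875 = 0.13256 in, L = 2×3.625 = 7.25 in. φR_n = 0.75 × 0.6 × 70 × 0.13256 × 7.25 = 30.3 kips.
Base metal shear (0.25 in plate): yield φR_n = 1.0×0.6×50×0.25×7.25 = 54.4 kips; rupture φR_n = 0.75×0.6×65×0.25×7.25 = 53.0 kips; take 53.0 kips (rupture).
Governing: min(30.3, 53.0) = 30.3 kips → weld metal.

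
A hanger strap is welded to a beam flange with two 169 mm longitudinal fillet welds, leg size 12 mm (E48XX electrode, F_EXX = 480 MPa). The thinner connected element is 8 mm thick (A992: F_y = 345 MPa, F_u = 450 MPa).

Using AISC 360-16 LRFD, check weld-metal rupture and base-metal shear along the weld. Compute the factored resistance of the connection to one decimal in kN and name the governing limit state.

Weld metal: throat = 0.707×12 = 8.484 mm, L = 2×169 = 338 mm. φR_n = 0.75 × 0.6 × 480 × 8.484 × 338 = 619.4 kN.
Base metal shear (8 mm plate): yield φR_n = 1.0×0.6×345×8×338 = 559.7 kN; rupture φR_n = 0.75×0.6×450×8×338 = 547.6 kN; take 547.6 kN (rupture).
Governing: min(619.4, 547.6) = 547.6 kN → base-metal shear.

547.6 kN (base-metal shear governs)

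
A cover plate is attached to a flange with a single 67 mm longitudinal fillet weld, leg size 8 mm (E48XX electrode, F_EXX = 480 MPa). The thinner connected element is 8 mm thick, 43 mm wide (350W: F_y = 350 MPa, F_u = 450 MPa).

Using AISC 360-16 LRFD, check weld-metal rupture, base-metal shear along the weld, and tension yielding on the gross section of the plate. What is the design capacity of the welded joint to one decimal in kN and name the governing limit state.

81.9 kN (weld metal governs)

Weld metal: throat = 0.707×8 = 5.656 mm, L = 67 mm. φR_n = 0.75 × 0.6 × 480 × 5.656 × 67 = 81.9 kN.
Base metal shear (8 mm plate): yield φR_n = 1.0×0.6×350×8×67 = 112.6 kN; rupture φR_n = 0.75×0.6×450×8×67 = 108.5 kN; take 108.5 kN (rupture).
Tension yield (gross): A_g = 43×8 = 344 mm². φR_n = 0.90 × 350 × 344 = 108.4 kN.
Governing: min(81.9, 108.5, 108.4) = 81.9 kN → weld metal.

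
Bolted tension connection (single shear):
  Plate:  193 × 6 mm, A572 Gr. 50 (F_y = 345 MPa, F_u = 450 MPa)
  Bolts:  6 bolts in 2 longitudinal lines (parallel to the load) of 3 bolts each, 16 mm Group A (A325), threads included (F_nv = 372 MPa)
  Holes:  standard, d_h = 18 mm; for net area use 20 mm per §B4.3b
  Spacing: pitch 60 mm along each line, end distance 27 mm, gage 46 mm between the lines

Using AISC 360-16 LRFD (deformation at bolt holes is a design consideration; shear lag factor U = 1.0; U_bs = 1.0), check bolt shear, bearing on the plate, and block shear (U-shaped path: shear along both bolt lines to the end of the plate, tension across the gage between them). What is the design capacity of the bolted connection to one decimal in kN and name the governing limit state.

288.4 kN (block shear governs)

Bolt shear: A_b = π(16)²/4 = 201.06 mm². φR_n = 0.75 × 372 × 201.06 × 6 × 1 = 336.6 kN.
Bearing (6 mm plate, F_u = 450 MPa): end bolts L_c = 27 − 18/2 = 18, R_n = min(1.2×18×6×450, 2.4×16×6×450) = 58.32 kN/bolt; interior L_c = 60 − 18 = 42, R_n = 103.68 kN/bolt. φR_n = 0.75 × (2×58.32 + 4×103.68) = 398.5 kN.
Block shear: shear path 2×[27+2×60] = 2×147 mm, A_gv = 1764, A_nv = 2×(147 − 2.5×20)×6 = 1164 mm²; tension across gage: (46 − 1×20)×6 = 156 mm². R_n = min(0.6×450×1164, 0.6×345×1764) + 1.0×450×156 = min(314.28, 365.15) + 70.2 = 384.48 kN. φR_n = 0.75 × 384.48 = 288.4 kN.
Governing: min(336.6, 398.5, 288.4) = 288.4 kN → block shear.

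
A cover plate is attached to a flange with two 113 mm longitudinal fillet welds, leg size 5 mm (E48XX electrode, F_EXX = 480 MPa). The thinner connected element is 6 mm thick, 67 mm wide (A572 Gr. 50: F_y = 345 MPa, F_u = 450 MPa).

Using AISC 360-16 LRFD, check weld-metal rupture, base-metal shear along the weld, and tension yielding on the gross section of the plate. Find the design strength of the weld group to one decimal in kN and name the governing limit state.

Weld metal: throat = 0.707×5 = 3.535 mm, L = 2×113 = 226 mm. φR_n = 0.75 × 0.6 × 480 × 3.535 × 226 = 172.6 kN.
Base metal shear (6 mm plate): yield φR_n = 1.0×0.6×345×6×226 = 280.7 kN; rupture φR_n = 0.75×0.6×450×6×226 = 274.6 kN; take 274.6 kN (rupture).
Tension yield (gross): A_g = 67×6 = 402 mm². φR_n = 0.90 × 345 × 402 = 124.8 kN.
Governing: min(172.6, 274.6, 124.8) = 124.8 kN → gross-section yield.

124.8 kN (gross-section yield governs)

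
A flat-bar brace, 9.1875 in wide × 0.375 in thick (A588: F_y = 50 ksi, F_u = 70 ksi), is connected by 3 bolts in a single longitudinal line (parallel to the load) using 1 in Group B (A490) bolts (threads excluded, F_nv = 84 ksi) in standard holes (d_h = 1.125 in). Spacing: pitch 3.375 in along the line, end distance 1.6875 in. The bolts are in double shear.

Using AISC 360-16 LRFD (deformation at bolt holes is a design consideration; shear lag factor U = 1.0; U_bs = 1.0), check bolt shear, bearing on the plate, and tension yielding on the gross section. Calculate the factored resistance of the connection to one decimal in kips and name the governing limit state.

121.1 kips (bearing governs)

Bolt shear: A_b = π(1)²/4 = 0.7854 in². φR_n = 0.75 × 84 × 0.7854 × 3 × 2 = 296.9 kips.
Bearing (0.375 in plate, F_u = 70 ksi): end bolts L_c = 1.6875 − 1.125/2 = 1.125, R_n = min(1.2×1.125×0.375×70, 2.4×1×0.375×70) = 35.438 kips/bolt; interior L_c = 3.375 − 1.125 = 2.25, R_n = 63 kips/bolt. φR_n = 0.75 × (1×35.438 + 2×63) = 121.1 kips.
Tension yield (gross): A_g = 9.1875×0.375 = 3.4453 in². φR_n = 0.90 × 50 × 3.4453 = 155.0 kips.
Governing: min(296.9, 121.1, 155.0) = 121.1 kips → bearing.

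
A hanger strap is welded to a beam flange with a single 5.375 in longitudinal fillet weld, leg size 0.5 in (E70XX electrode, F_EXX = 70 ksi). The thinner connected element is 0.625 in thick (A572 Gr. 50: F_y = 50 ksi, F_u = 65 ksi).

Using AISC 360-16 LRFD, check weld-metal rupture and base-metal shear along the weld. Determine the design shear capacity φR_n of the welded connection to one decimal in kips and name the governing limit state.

Weld metal: throat = 0.707×0.5 = 0.3535 in, L = 5.375 in. φR_n = 0.75 × 0.6 × 70 × 0.3535 × 5.375 = 59.9 kips.
Base metal shear (0.625 in plate): yield φR_n = 1.0×0.6×50×0.625×5.375 = 100.8 kips; rupture φR_n = 0.75×0.6×65×0.625×5.375 = 98.3 kips; take 98.3 kips (rupture).
Governing: min(59.9, 98.3) = 59.9 kips → weld metal.

59.9 kips (weld metal governs)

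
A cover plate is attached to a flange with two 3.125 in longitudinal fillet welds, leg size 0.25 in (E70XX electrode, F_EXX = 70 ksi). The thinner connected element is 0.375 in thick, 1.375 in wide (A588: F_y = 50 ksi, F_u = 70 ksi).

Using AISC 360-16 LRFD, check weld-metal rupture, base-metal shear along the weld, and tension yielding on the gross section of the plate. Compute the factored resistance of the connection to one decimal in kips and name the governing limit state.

23.2 kips (gross-section yield governs)

Weld metal: throat = 0.707×0.25 = 0.17675 in, L = 2×3.125 = 6.25 in. φR_n = 0.75 × 0.6 × 70 × 0.17675 × 6.25 = 34.8 kips.
Base metal shear (0.375 in plate): yield φR_n = 1.0×0.6×50×0.375×6.25 = 70.3 kips; rupture φR_n = 0.75×0.6×70×0.375×6.25 = 73.8 kips; take 70.3 kips (yield).
Tension yield (gross): A_g = 1.375×0.375 = 0.51563 in². φR_n = 0.90 × 50 × 0.51563 = 23.2 kips.
Governing: min(34.8, 70.3, 23.2) = 23.2 kips → gross-section yield.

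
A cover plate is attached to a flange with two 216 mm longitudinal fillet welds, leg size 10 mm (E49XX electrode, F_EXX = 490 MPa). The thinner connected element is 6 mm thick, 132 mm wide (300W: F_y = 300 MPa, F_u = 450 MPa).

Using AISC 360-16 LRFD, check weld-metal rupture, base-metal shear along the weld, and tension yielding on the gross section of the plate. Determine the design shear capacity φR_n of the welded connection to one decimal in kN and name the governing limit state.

Weld metal: throat = 0.707×10 = 7.07 mm, L = 2×216 = 432 mm. φR_n = 0.75 × 0.6 × 490 × 7.07 × 432 = 673.5 kN.
Base metal shear (6 mm plate): yield φR_n = 1.0×0.6×300×6×432 = 466.6 kN; rupture φR_n = 0.75×0.6×450×6×432 = 524.9 kN; take 466.6 kN (yield).
Tension yield (gross): A_g = 132×6 = 792 mm². φR_n = 0.90 × 300 × 792 = 213.8 kN.
Governing: min(673.5, 466.6, 213.8) = 213.8 kN → gross-section yield.

213.8 kN (gross-section yield governs)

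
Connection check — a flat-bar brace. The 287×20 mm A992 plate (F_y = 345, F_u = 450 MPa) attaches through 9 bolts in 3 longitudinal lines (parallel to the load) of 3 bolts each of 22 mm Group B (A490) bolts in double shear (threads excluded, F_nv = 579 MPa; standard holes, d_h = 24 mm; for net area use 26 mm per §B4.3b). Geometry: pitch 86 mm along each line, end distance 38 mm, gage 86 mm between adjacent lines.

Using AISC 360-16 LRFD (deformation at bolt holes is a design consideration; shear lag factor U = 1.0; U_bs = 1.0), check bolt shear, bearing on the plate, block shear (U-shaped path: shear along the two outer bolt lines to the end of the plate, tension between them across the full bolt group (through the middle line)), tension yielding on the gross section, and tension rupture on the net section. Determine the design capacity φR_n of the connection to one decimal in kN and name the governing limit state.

Bolt shear: A_b = π(22)²/4 = 380.13 mm². φR_n = 0.75 × 579 × 380.13 × 9 × 2 = 2971.3 kN.
Bearing (20 mm plate, F_u = 450 MPa): end bolts L_c = 38 − 24/2 = 26, R_n = min(1.2×26×20×450, 2.4×22×20×450) = 280.8 kN/bolt; interior L_c = 86 − 24 = 62, R_n = 475.2 kN/bolt. φR_n = 0.75 × (3×280.8 + 6×475.2) = 2770.2 kN.
Block shear: shear path 2×[38+2×86] = 2×210 mm, A_gv = 8400, A_nv = 2×(210 − 2.5×26)×20 = 5800 mm²; tension across gage: (172 − 2×26)×20 = 2400 mm². R_n = min(0.6×450×5800, 0.6×345×8400) + 1.0×450×2400 = min(1566, 1738.8) + 1080 = 2646 kN. φR_n = 0.75 × 2646 = 1984.5 kN.
Tension yield (gross): A_g = 287×20 = 5740 mm². φR_n = 0.90 × 345 × 5740 = 1782.3 kN.
Tension rupture (net): A_n = (287 − 3×26)×20 = 4180 mm² (U = 1.0, A_e = A_n). φR_n = 0.75 × 450 × 4180 = 1410.8 kN.
Governing: min(2971.3, 2770.2, 1984.5, 1782.3, 1410.8) = 1410.8 kN → net-section rupture.

1410.8 kN (net-section rupture governs)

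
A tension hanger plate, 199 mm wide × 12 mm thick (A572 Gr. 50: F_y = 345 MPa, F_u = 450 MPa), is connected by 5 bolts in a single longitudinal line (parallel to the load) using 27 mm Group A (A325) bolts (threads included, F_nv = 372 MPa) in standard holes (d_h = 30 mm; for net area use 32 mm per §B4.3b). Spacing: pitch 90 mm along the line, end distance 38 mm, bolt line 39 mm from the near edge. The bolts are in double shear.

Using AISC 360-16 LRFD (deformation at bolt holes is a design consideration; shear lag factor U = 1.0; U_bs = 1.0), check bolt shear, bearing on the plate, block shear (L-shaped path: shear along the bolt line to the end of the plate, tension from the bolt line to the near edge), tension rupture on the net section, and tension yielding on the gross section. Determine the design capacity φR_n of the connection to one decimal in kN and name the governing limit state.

676.4 kN (net-section rupture governs)

Bolt shear: A_b = π(27)²/4 = 572.56 mm². φR_n = 0.75 × 372 × 572.56 × 5 × 2 = 1597.4 kN.
Bearing (12 mm plate, F_u = 450 MPa): end bolts L_c = 38 − 30/2 = 23, R_n = min(1.2×23×12×450, 2.4×27×12×450) = 149.04 kN/bolt; interior L_c = 90 − 30 = 60, R_n = 349.92 kN/bolt. φR_n = 0.75 × (1×149.04 + 4×349.92) = 1161.5 kN.
Block shear: shear path 1×[38+4×90] = 1×398 mm, A_gv = 4776, A_nv = 1×(398 − 4.5×32)×12 = 3048 mm²; tension to near edge: (39 − 0.5×32)×12 = 276 mm². R_n = min(0.6×450×3048, 0.6×345×4776) + 1.0×450×276 = min(822.96, 988.63) + 124.2 = 947.16 kN. φR_n = 0.75 × 947.16 = 710.4 kN.
Tension rupture (net): A_n = (199 − 1×32)×12 = 2004 mm² (U = 1.0, A_e = A_n). φR_n = 0.75 × 450 × 2004 = 676.4 kN.
Tension yield (gross): A_g = 199×12 = 2388 mm². φR_n = 0.90 × 345 × 2388 = 741.5 kN.
Governing: min(1597.4, 1161.5, 710.4, 676.4, 741.5) = 676.4 kN → net-section rupture.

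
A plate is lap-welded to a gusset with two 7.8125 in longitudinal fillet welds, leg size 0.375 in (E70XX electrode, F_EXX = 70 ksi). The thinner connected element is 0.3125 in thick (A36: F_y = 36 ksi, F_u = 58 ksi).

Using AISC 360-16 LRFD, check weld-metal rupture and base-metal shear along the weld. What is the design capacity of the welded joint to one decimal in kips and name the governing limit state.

105.5 kips (base-metal shear governs)

Weld metal: throat = 0.707×0.375 = 0.26513 in, L = 2×7.8125 = 15.625 in. φR_n = 0.75 × 0.6 × 70 × 0.26513 × 15.625 = 130.5 kips.
Base metal shear (0.3125 in plate): yield φR_n = 1.0×0.6×36×0.3125×15.625 = 105.5 kips; rupture φR_n = 0.75×0.6×58×0.3125×15.625 = 127.4 kips; take 105.5 kips (yield).
Governing: min(130.5, 105.5) = 105.5 kips → base-metal shear.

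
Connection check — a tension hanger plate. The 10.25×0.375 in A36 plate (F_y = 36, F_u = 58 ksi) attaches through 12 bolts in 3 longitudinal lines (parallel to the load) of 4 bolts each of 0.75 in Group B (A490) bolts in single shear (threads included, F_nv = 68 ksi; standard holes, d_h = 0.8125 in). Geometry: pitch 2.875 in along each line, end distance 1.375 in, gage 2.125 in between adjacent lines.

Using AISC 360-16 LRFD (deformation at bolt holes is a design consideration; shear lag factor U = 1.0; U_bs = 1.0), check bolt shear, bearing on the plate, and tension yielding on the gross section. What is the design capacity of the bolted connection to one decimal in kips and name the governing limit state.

124.5 kips (gross-section yield governs)

Bolt shear: A_b = π(0.75)²/4 = 0.44179 in². φR_n = 0.75 × 68 × 0.44179 × 12 × 1 = 270.4 kips.
Bearing (0.375 in plate, F_u = 58 ksi): end bolts L_c = 1.375 − 0.8125/2 = 0.96875, R_n = min(1.2×0.96875×0.375×58, 2.4×0.75×0.375×58) = 25.284 kips/bolt; interior L_c = 2.875 − 0.8125 = 2.0625, R_n = 39.15 kips/bolt. φR_n = 0.75 × (3×25.284 + 9×39.15) = 321.2 kips.
Tension yield (gross): A_g = 10.25×0.375 = 3.8438 in². φR_n = 0.90 × 36 × 3.8438 = 124.5 kips.
Governing: min(270.4, 321.2, 124.5) = 124.5 kips → gross-section yield.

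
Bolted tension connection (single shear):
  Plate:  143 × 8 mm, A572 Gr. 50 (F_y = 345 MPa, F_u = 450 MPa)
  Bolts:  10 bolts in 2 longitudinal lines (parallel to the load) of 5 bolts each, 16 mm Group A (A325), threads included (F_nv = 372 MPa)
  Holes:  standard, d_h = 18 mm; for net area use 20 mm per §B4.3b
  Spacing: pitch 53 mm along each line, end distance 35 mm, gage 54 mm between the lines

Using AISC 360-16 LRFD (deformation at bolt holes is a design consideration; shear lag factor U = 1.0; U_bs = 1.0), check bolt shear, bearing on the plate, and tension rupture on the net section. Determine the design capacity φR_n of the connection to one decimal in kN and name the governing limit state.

Bolt shear: A_b = π(16)²/4 = 201.06 mm². φR_n = 0.75 × 372 × 201.06 × 10 × 1 = 561.0 kN.
Bearing (8 mm plate, F_u = 450 MPa): end bolts L_c = 35 − 18/2 = 26, R_n = min(1.2×26×8×450, 2.4×16×8×450) = 112.32 kN/bolt; interior L_c = 53 − 18 = 35, R_n = 138.24 kN/bolt. φR_n = 0.75 × (2×112.32 + 8×138.24) = 997.9 kN.
Tension rupture (net): A_n = (143 − 2×20)×8 = 824 mm² (U = 1.0, A_e = A_n). φR_n = 0.75 × 450 × 824 = 278.1 kN.
Governing: min(561.0, 997.9, 278.1) = 278.1 kN → net-section rupture.

278.1 kN (net-section rupture governs)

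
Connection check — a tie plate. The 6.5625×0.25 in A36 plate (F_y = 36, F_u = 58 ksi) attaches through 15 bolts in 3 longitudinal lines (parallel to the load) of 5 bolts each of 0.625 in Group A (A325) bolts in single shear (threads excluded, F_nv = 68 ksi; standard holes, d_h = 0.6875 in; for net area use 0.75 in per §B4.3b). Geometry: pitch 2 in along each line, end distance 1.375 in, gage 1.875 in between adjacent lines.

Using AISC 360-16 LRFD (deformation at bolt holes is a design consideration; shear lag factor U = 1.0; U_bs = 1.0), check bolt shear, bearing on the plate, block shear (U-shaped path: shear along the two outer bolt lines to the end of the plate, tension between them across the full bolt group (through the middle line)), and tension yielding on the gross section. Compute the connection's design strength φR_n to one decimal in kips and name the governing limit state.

Bolt shear: A_b = π(0.625)²/4 = 0.3068 in². φR_n = 0.75 × 68 × 0.3068 × 15 × 1 = 234.7 kips.
Bearing (0.25 in plate, F_u = 58 ksi): end bolts L_c = 1.375 − 0.6875/2 = 1.03125, R_n = min(1.2×1.03125×0.25×58, 2.4×0.625×0.25×58) = 17.944 kips/bolt; interior L_c = 2 − 0.6875 = 1.3125, R_n = 21.75 kips/bolt. φR_n = 0.75 × (3×17.944 + 12×21.75) = 236.1 kips.
Block shear: shear path 2×[1.375+4×2] = 2×9.375 in, A_gv = 4.6875, A_nv = 2×(9.375 − 4.5×0.75)×0.25 = 3 in²; tension across gage: (3.75 − 2×0.75)×0.25 = 0.5625 in². R_n = min(0.6×58×3, 0.6×36×4.6875) + 1.0×58×0.5625 = min(104.4, 101.25) + 32.625 = 133.88 kips. φR_n = 0.75 × 133.88 = 100.4 kips.
Tension yield (gross): A_g = 6.5625×0.25 = 1.6406 in². φR_n = 0.90 × 36 × 1.6406 = 53.2 kips.
Governing: min(234.7, 236.1, 100.4, 53.2) = 53.2 kips → gross-section yield.

53.2 kips (gross-section yield governs)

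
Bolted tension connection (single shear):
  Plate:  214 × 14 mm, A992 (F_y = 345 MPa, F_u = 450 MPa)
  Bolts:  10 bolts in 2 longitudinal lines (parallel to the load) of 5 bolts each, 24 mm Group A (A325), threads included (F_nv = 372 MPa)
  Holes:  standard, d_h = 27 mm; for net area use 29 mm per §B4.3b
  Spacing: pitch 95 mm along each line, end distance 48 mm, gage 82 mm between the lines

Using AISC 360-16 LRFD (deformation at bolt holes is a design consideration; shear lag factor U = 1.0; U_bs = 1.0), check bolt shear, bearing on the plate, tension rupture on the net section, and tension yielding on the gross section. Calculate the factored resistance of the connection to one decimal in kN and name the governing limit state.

Bolt shear: A_b = π(24)²/4 = 452.39 mm². φR_n = 0.75 × 372 × 452.39 × 10 × 1 = 1262.2 kN.
Bearing (14 mm plate, F_u = 450 MPa): end bolts L_c = 48 − 27/2 = 34.5, R_n = min(1.2×34.5×14×450, 2.4×24×14×450) = 260.82 kN/bolt; interior L_c = 95 − 27 = 68, R_n = 362.88 kN/bolt. φR_n = 0.75 × (2×260.82 + 8×362.88) = 2568.5 kN.
Tension rupture (net): A_n = (214 − 2×29)×14 = 2184 mm² (U = 1.0, A_e = A_n). φR_n = 0.75 × 450 × 2184 = 737.1 kN.
Tension yield (gross): A_g = 214×14 = 2996 mm². φR_n = 0.90 × 345 × 2996 = 930.3 kN.
Governing: min(1262.2, 2568.5, 737.1, 930.3) = 737.1 kN → net-section rupture.

737.1 kN (net-section rupture governs)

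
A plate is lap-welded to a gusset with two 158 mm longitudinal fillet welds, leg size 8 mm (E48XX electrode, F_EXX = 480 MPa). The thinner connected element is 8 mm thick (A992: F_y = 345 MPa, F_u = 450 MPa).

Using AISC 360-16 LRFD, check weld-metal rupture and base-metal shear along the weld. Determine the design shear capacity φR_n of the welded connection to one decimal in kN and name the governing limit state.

Weld metal: throat = 0.707×8 = 5.656 mm, L = 2×158 = 316 mm. φR_n = 0.75 × 0.6 × 480 × 5.656 × 316 = 386.1 kN.
Base metal shear (8 mm plate): yield φR_n = 1.0×0.6×345×8×316 = 523.3 kN; rupture φR_n = 0.75×0.6×450×8×316 = 511.9 kN; take 511.9 kN (rupture).
Governing: min(386.1, 511.9) = 386.1 kN → weld metal.

386.1 kN (weld metal governs)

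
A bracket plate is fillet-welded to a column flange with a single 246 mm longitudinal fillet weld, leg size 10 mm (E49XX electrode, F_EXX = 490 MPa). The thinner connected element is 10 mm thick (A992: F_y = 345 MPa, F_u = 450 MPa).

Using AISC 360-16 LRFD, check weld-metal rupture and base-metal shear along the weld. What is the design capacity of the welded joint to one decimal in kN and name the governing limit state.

Weld metal: throat = 0.707×10 = 7.07 mm, L = 246 mm. φR_n = 0.75 × 0.6 × 490 × 7.07 × 246 = 383.5 kN.
Base metal shear (10 mm plate): yield φR_n = 1.0×0.6×345×10×246 = 509.2 kN; rupture φR_n = 0.75×0.6×450×10×246 = 498.2 kN; take 498.2 kN (rupture).
Governing: min(383.5, 498.2) = 383.5 kN → weld metal.

383.5 kN (weld metal governs)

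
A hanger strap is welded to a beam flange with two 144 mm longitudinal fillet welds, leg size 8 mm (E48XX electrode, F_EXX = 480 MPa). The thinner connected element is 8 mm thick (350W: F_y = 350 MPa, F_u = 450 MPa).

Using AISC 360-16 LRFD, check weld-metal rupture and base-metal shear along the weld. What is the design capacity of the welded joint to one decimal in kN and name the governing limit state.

Weld metal: throat = 0.707×8 = 5.656 mm, L = 2×144 = 288 mm. φR_n = 0.75 × 0.6 × 480 × 5.656 × 288 = 351.8 kN.
Base metal shear (8 mm plate): yield φR_n = 1.0×0.6×350×8×288 = 483.8 kN; rupture φR_n = 0.75×0.6×450×8×288 = 466.6 kN; take 466.6 kN (rupture).
Governing: min(351.8, 466.6) = 351.8 kN → weld metal.

351.8 kN (weld metal governs)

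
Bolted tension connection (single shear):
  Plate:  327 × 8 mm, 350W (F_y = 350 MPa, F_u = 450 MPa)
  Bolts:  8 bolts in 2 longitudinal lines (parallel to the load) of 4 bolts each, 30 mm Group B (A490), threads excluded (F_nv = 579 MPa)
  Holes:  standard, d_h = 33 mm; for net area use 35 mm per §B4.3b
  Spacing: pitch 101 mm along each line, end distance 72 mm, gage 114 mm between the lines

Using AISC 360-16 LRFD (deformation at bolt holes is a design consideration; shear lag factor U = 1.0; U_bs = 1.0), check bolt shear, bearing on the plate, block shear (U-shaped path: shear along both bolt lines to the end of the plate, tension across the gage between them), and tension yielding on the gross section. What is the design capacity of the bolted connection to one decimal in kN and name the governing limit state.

824.0 kN (gross-section yield governs)

Bolt shear: A_b = π(30)²/4 = 706.86 mm². φR_n = 0.75 × 579 × 706.86 × 8 × 1 = 2455.6 kN.
Bearing (8 mm plate, F_u = 450 MPa): end bolts L_c = 72 − 33/2 = 55.5, R_n = min(1.2×55.5×8×450, 2.4×30×8×450) = 239.76 kN/bolt; interior L_c = 101 − 33 = 68, R_n = 259.2 kN/bolt. φR_n = 0.75 × (2×239.76 + 6×259.2) = 1526.0 kN.
Block shear: shear path 2×[72+3×101] = 2×375 mm, A_gv = 6000, A_nv = 2×(375 − 3.5×35)×8 = 4040 mm²; tension across gage: (114 − 1×35)×8 = 632 mm². R_n = min(0.6×450×4040, 0.6×350×6000) + 1.0×450×632 = min(1090.8, 1260) + 284.4 = 1375.2 kN. φR_n = 0.75 × 1375.2 = 1031.4 kN.
Tension yield (gross): A_g = 327×8 = 2616 mm². φR_n = 0.90 × 350 × 2616 = 824.0 kN.
Governing: min(2455.6, 1526.0, 1031.4, 824.0) = 824.0 kN → gross-section yield.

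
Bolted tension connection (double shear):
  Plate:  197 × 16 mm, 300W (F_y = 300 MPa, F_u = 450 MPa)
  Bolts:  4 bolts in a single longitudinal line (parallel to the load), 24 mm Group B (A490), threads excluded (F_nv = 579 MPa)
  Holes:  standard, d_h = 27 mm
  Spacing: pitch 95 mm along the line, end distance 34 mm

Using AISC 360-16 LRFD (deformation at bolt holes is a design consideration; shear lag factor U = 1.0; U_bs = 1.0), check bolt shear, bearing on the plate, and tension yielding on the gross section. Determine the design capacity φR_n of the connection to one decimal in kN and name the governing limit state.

Bolt shear: A_b = π(24)²/4 = 452.39 mm². φR_n = 0.75 × 579 × 452.39 × 4 × 2 = 1571.6 kN.
Bearing (16 mm plate, F_u = 450 MPa): end bolts L_c = 34 − 27/2 = 20.5, R_n = min(1.2×20.5×16×450, 2.4×24×16×450) = 177.12 kN/bolt; interior L_c = 95 − 27 = 68, R_n = 414.72 kN/bolt. φR_n = 0.75 × (1×177.12 + 3×414.72) = 1066.0 kN.
Tension yield (gross): A_g = 197×16 = 3152 mm². φR_n = 0.90 × 300 × 3152 = 851.0 kN.
Governing: min(1571.6, 1066.0, 851.0) = 851.0 kN → gross-section yield.

851.0 kN (gross-section yield governs)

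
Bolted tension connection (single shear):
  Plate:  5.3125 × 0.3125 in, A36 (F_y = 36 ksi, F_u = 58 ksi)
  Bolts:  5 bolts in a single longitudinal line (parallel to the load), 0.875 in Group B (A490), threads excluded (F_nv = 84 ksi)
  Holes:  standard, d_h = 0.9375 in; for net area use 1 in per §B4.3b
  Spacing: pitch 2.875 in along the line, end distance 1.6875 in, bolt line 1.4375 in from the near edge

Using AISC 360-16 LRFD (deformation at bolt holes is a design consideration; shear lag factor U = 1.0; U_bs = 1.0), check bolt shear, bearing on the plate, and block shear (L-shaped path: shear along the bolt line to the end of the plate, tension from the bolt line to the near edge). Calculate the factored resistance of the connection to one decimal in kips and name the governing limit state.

79.5 kips (block shear governs)

Bolt shear: A_b = π(0.875)²/4 = 0.60132 in². φR_n = 0.75 × 84 × 0.60132 × 5 × 1 = 189.4 kips.
Bearing (0.3125 in plate, F_u = 58 ksi): end bolts L_c = 1.6875 − 0.9375/2 = 1.21875, R_n = min(1.2×1.21875×0.3125×58, 2.4×0.875×0.3125×58) = 26.508 kips/bolt; interior L_c = 2.875 − 0.9375 = 1.9375, R_n = 38.063 kips/bolt. φR_n = 0.75 × (1×26.508 + 4×38.063) = 134.1 kips.
Block shear: shear path 1×[1.6875+4×2.875] = 1×13.1875 in, A_gv = 4.1211, A_nv = 1×(13.1875 − 4.5×1)×0.3125 = 2.7148 in²; tension to near edge: (1.4375 − 0.5×1)×0.3125 = 0.29297 in². R_n = min(0.6×58×2.7148, 0.6×36×4.1211) + 1.0×58×0.29297 = min(94.475, 89.016) + 16.992 = 106.01 kips. φR_n = 0.75 × 106.01 = 79.5 kips.
Governing: min(189.4, 134.1, 79.5) = 79.5 kips → block shear.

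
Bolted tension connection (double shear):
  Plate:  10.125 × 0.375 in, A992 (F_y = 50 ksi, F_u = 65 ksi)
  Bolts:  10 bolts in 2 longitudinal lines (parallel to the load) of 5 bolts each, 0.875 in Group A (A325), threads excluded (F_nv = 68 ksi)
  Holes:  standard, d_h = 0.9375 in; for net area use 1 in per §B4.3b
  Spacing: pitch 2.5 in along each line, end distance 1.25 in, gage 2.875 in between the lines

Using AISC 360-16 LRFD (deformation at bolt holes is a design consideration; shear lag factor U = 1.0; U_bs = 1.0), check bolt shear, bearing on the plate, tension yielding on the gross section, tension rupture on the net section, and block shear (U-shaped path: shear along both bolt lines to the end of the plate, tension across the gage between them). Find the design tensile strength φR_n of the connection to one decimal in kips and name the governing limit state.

148.5 kips (net-section rupture governs)

Bolt shear: A_b = π(0.875)²/4 = 0.60132 in². φR_n = 0.75 × 68 × 0.60132 × 10 × 2 = 613.3 kips.
Bearing (0.375 in plate, F_u = 65 ksi): end bolts L_c = 1.25 − 0.9375/2 = 0.78125, R_n = min(1.2×0.78125×0.375×65, 2.4×0.875×0.375×65) = 22.852 kips/bolt; interior L_c = 2.5 − 0.9375 = 1.5625, R_n = 45.703 kips/bolt. φR_n = 0.75 × (2×22.852 + 8×45.703) = 308.5 kips.
Tension yield (gross): A_g = 10.125×0.375 = 3.7969 in². φR_n = 0.90 × 50 × 3.7969 = 170.9 kips.
Tension rupture (net): A_n = (10.125 − 2×1)×0.375 = 3.0469 in² (U = 1.0, A_e = A_n). φR_n = 0.75 × 65 × 3.0469 = 148.5 kips.
Block shear: shear path 2×[1.25+4×2.5] = 2×11.25 in, A_gv = 8.4375, A_nv = 2×(11.25 − 4.5×1)×0.375 = 5.0625 in²; tension across gage: (2.875 − 1×1)×0.375 = 0.70313 in². R_n = min(0.6×65×5.0625, 0.6×50×8.4375) + 1.0×65×0.70313 = min(197.44, 253.13) + 45.703 = 243.14 kips. φR_n = 0.75 × 243.14 = 182.4 kips.
Governing: min(613.3, 308.5, 170.9, 148.5, 182.4) = 148.5 kips → net-section rupture.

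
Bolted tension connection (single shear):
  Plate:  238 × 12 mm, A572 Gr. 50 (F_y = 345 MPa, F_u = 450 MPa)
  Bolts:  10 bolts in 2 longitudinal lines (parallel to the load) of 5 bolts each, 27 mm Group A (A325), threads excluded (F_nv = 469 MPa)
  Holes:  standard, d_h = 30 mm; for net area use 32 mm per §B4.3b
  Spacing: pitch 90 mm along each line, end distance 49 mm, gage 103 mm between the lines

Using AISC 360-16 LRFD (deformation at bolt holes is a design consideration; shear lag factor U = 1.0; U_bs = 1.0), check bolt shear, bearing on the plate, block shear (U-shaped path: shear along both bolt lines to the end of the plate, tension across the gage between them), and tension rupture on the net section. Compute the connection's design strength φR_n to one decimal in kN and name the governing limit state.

704.7 kN (net-section rupture governs)

Bolt shear: A_b = π(27)²/4 = 572.56 mm². φR_n = 0.75 × 469 × 572.56 × 10 × 1 = 2014.0 kN.
Bearing (12 mm plate, F_u = 450 MPa): end bolts L_c = 49 − 30/2 = 34, R_n = min(1.2×34×12×450, 2.4×27×12×450) = 220.32 kN/bolt; interior L_c = 90 − 30 = 60, R_n = 349.92 kN/bolt. φR_n = 0.75 × (2×220.32 + 8×349.92) = 2430.0 kN.
Block shear: shear path 2×[49+4×90] = 2×409 mm, A_gv = 9816, A_nv = 2×(409 − 4.5×32)×12 = 6360 mm²; tension across gage: (103 − 1×32)×12 = 852 mm². R_n = min(0.6×450×6360, 0.6×345×9816) + 1.0×450×852 = min(1717.2, 2031.9) + 383.4 = 2100.6 kN. φR_n = 0.75 × 2100.6 = 1575.5 kN.
Tension rupture (net): A_n = (238 − 2×32)×12 = 2088 mm² (U = 1.0, A_e = A_n). φR_n = 0.75 × 450 × 2088 = 704.7 kN.
Governing: min(2014.0, 2430.0, 1575.5, 704.7) = 704.7 kN → net-section rupture.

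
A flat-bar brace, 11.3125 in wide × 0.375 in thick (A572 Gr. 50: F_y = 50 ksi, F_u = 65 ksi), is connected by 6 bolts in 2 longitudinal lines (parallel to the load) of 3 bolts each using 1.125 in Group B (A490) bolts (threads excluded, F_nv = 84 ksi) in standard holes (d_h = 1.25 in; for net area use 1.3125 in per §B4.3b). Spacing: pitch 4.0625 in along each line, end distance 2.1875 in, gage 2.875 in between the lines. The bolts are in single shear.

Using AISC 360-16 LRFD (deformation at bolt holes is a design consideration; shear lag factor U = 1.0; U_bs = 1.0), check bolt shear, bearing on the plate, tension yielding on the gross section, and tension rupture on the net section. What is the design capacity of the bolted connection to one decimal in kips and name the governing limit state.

158.8 kips (net-section rupture governs)

Bolt shear: A_b = π(1.125)²/4 = 0.99402 in². φR_n = 0.75 × 84 × 0.99402 × 6 × 1 = 375.7 kips.
Bearing (0.375 in plate, F_u = 65 ksi): end bolts L_c = 2.1875 − 1.25/2 = 1.5625, R_n = min(1.2×1.5625×0.375×65, 2.4×1.125×0.375×65) = 45.703 kips/bolt; interior L_c = 4.0625 − 1.25 = 2.8125, R_n = 65.813 kips/bolt. φR_n = 0.75 × (2×45.703 + 4×65.813) = 266.0 kips.
Tension yield (gross): A_g = 11.3125×0.375 = 4.2422 in². φR_n = 0.90 × 50 × 4.2422 = 190.9 kips.
Tension rupture (net): A_n = (11.3125 − 2×1.3125)×0.375 = 3.2578 in² (U = 1.0, A_e = A_n). φR_n = 0.75 × 65 × 3.2578 = 158.8 kips.
Governing: min(375.7, 266.0, 190.9, 158.8) = 158.8 kips → net-section rupture.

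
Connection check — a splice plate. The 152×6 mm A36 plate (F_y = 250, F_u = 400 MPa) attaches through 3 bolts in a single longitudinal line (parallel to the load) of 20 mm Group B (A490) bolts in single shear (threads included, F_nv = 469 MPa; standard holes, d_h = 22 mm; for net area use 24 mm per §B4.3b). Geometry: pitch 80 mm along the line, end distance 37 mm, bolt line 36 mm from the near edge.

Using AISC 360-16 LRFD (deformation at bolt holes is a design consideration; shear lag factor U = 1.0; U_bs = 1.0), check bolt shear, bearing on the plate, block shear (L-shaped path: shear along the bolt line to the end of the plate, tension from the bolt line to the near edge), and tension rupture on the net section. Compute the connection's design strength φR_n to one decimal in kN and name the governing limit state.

Bolt shear: A_b = π(20)²/4 = 314.16 mm². φR_n = 0.75 × 469 × 314.16 × 3 × 1 = 331.5 kN.
Bearing (6 mm plate, F_u = 400 MPa): end bolts L_c = 37 − 22/2 = 26, R_n = min(1.2×26×6×400, 2.4×20×6×400) = 74.88 kN/bolt; interior L_c = 80 − 22 = 58, R_n = 115.2 kN/bolt. φR_n = 0.75 × (1×74.88 + 2×115.2) = 229.0 kN.
Block shear: shear path 1×[37+2×80] = 1×197 mm, A_gv = 1182, A_nv = 1×(197 − 2.5×24)×6 = 822 mm²; tension to near edge: (36 − 0.5×24)×6 = 144 mm². R_n = min(0.6×400×822, 0.6×250×1182) + 1.0×400×144 = min(197.28, 177.3) + 57.6 = 234.9 kN. φR_n = 0.75 × 234.9 = 176.2 kN.
Tension rupture (net): A_n = (152 − 1×24)×6 = 768 mm² (U = 1.0, A_e = A_n). φR_n = 0.75 × 400 × 768 = 230.4 kN.
Governing: min(331.5, 229.0, 176.2, 230.4) = 176.2 kN → block shear.

176.2 kN (block shear governs)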